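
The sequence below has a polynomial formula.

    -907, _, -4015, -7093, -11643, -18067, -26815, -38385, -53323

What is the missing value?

-2055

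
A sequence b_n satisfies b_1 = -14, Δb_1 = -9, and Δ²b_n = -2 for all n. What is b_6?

Build the table forward from the leading diagonal:
D2: -2, -2, -2, -2, -2, -2
D1: -9, -11, -13, -15, -17, -19
b: -14, -23, -34, -47, -62, -79

-79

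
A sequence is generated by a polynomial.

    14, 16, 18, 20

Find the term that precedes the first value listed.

12

First differences: 2, 2, 2
The first differences are constant at 2.
Work back: 14 − 2 = 12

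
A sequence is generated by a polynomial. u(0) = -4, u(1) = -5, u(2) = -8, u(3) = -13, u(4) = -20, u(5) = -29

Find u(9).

-85

Δ: -1  -3  -5  -7  -9
Δ²: -2  -2  -2  -2
Constant second difference = -2, so extend:
-9 − 2 = -11;  -29 − 11 = -40
-11 − 2 = -13;  -40 − 13 = -53
-13 − 2 = -15;  -53 − 15 = -68
-15 − 2 = -17;  -68 − 17 = -85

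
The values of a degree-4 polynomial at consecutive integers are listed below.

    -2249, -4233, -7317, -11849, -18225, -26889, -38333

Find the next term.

D1: -1984, -3084, -4532, -6376, -8664, -11444
D2: -1100, -1448, -1844, -2288, -2780
D3: -348, -396, -444, -492
D4: -48, -48, -48
The fourth differences are constant (-48).
-492 − 48 = -540;  -2780 − 540 = -3320;  -11444 − 3320 = -14764;  -38333 − 14764 = -53097

-53097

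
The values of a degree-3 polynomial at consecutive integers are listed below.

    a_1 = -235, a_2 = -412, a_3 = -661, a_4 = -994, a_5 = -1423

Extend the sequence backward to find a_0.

First differences: -177, -249, -333, -429
Second differences: -72, -84, -96
Third differences: -12, -12
The third differences are constant at -12.
Work back: -72 + 12 = -60;  -177 + 60 = -117;  -235 + 117 = -118

-118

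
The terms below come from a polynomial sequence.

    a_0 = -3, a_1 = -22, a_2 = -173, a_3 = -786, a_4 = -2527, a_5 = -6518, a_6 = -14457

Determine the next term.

-28738

First differences: -19, -151, -613, -1741, -3991, -7939
Second differences: -132, -462, -1128, -2250, -3948
Third differences: -330, -666, -1122, -1698
Fourth differences: -336, -456, -576
Fifth differences: -120, -120
Constant fifth difference = -120, so extend:
-576 − 120 = -696;  -1698 − 696 = -2394;  -3948 − 2394 = -6342;  -7939 − 6342 = -14281;  -14457 − 14281 = -28738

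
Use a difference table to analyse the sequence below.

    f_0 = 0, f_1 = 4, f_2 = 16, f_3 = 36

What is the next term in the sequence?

64

Δ: 4  12  20
Δ²: 8  8
The second differences are constant (8).
20 + 8 = 28;  36 + 28 = 64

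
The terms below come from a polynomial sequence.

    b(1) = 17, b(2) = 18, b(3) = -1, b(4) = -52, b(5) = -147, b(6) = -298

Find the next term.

-517

D1: 1  -19  -51  -95  -151
D2: -20  -32  -44  -56
D3: -12  -12  -12
The third differences are constant (-12).
-56 − 12 = -68;  -151 − 68 = -219;  -298 − 219 = -517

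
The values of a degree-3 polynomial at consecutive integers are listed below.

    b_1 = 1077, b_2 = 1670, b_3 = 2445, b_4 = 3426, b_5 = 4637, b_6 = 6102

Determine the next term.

Δ: 593, 775, 981, 1211, 1465
Δ²: 182, 206, 230, 254
Δ³: 24, 24, 24
The third differences are constant (24).
254 + 24 = 278;  1465 + 278 = 1743;  6102 + 1743 = 7845

7845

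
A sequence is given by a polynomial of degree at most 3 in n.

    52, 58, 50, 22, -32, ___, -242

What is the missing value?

Using the first 5 terms:
6  -8  -28  -54
-14  -20  -26
-6  -6
Constant third difference = -6.
Extend forward: -26 − 6 = -32;  -54 − 32 = -86;  -32 − 86 = -118

-118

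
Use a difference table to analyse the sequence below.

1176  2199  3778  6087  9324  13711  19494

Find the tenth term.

48039

1023  1579  2309  3237  4387  5783
556  730  928  1150  1396
174  198  222  246
24  24  24
Constant fourth difference = 24, so extend:
246 + 24 = 270;  1396 + 270 = 1666;  5783 + 1666 = 7449;  19494 + 7449 = 26943
270 + 24 = 294;  1666 + 294 = 1960;  7449 + 1960 = 9409;  26943 + 9409 = 36352
294 + 24 = 318;  1960 + 318 = 2278;  9409 + 2278 = 11687;  36352 + 11687 = 48039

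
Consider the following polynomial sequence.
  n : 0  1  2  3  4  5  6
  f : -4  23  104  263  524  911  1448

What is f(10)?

Δ: 27, 81, 159, 261, 387, 537
Δ²: 54, 78, 102, 126, 150
Δ³: 24, 24, 24, 24
The third differences are constant (24).
150 + 24 = 174;  537 + 174 = 711;  1448 + 711 = 2159
174 + 24 = 198;  711 + 198 = 909;  2159 + 909 = 3068
198 + 24 = 222;  909 + 222 = 1131;  3068 + 1131 = 4199
222 + 24 = 246;  1131 + 246 = 1377;  4199 + 1377 = 5576

5576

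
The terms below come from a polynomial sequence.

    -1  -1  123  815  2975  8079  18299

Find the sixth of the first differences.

10220

D1: 0, 124, 692, 2160, 5104, 10220
D2: 124, 568, 1468, 2944, 5116
D3: 444, 900, 1476, 2172
D4: 456, 576, 696
D5: 120, 120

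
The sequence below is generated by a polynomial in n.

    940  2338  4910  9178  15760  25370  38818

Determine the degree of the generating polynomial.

4

First differences: 1398, 2572, 4268, 6582, 9610, 13448
Second differences: 1174, 1696, 2314, 3028, 3838
Third differences: 522, 618, 714, 810
Fourth differences: 96, 96, 96
The fourth differences are constant, so the polynomial has degree 4.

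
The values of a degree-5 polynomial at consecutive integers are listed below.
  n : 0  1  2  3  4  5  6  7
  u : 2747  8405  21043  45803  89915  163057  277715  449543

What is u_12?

2981243

5658, 12638, 24760, 44112, 73142, 114658, 171828
6980, 12122, 19352, 29030, 41516, 57170
5142, 7230, 9678, 12486, 15654
2088, 2448, 2808, 3168
360, 360, 360
Fifth differences constant at 360.
3168 + 360 = 3528;  15654 + 3528 = 19182;  57170 + 19182 = 76352;  171828 + 76352 = 248180;  449543 + 248180 = 697723
3528 + 360 = 3888;  19182 + 3888 = 23070;  76352 + 23070 = 99422;  248180 + 99422 = 347602;  697723 + 347602 = 1045325
3888 + 360 = 4248;  23070 + 4248 = 27318;  99422 + 27318 = 126740;  347602 + 126740 = 474342;  1045325 + 474342 = 1519667
4248 + 360 = 4608;  27318 + 4608 = 31926;  126740 + 31926 = 158666;  474342 + 158666 = 633008;  1519667 + 633008 = 2152675
4608 + 360 = 4968;  31926 + 4968 = 36894;  158666 + 36894 = 195560;  633008 + 195560 = 828568;  2152675 + 828568 = 2981243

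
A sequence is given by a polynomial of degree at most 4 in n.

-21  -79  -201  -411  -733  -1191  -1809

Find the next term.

-2611

First differences: -58, -122, -210, -322, -458, -618
Second differences: -64, -88, -112, -136, -160
Third differences: -24, -24, -24, -24
Constant third difference = -24, so extend:
-160 − 24 = -184;  -618 − 184 = -802;  -1809 − 802 = -2611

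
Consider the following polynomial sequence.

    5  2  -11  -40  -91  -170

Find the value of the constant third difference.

First differences: -3, -13, -29, -51, -79
Second differences: -10, -16, -22, -28
Third differences: -6, -6, -6

-6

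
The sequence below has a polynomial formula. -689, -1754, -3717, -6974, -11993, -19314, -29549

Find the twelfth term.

-150894

First differences: -1065, -1963, -3257, -5019, -7321, -10235
Second differences: -898, -1294, -1762, -2302, -2914
Third differences: -396, -468, -540, -612
Fourth differences: -72, -72, -72
Fourth differences constant at -72.
-612 − 72 = -684;  -2914 − 684 = -3598;  -10235 − 3598 = -13833;  -29549 − 13833 = -43382
-684 − 72 = -756;  -3598 − 756 = -4354;  -13833 − 4354 = -18187;  -43382 − 18187 = -61569
-756 − 72 = -828;  -4354 − 828 = -5182;  -18187 − 5182 = -23369;  -61569 − 23369 = -84938
-828 − 72 = -900;  -5182 − 900 = -6082;  -23369 − 6082 = -29451;  -84938 − 29451 = -114389
-900 − 72 = -972;  -6082 − 972 = -7054;  -29451 − 7054 = -36505;  -114389 − 36505 = -150894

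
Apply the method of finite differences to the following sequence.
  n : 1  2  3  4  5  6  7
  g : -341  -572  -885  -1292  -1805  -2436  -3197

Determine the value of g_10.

D1: -231, -313, -407, -513, -631, -761
D2: -82, -94, -106, -118, -130
D3: -12, -12, -12, -12
Third differences constant at -12.
-130 − 12 = -142;  -761 − 142 = -903;  -3197 − 903 = -4100
-142 − 12 = -154;  -903 − 154 = -1057;  -4100 − 1057 = -5157
-154 − 12 = -166;  -1057 − 166 = -1223;  -5157 − 1223 = -6380

-6380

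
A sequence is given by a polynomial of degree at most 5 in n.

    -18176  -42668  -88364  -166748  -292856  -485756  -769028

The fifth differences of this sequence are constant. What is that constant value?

Δ: -24492, -45696, -78384, -126108, -192900, -283272
Δ²: -21204, -32688, -47724, -66792, -90372
Δ³: -11484, -15036, -19068, -23580
Δ⁴: -3552, -4032, -4512
Δ⁵: -480, -480

-480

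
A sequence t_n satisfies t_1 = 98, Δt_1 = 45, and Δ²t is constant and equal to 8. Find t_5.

326

Build the table forward from the leading diagonal:
Second differences: 8  8  8  8  8
First differences: 45  53  61  69  77
t: 98  143  196  257  326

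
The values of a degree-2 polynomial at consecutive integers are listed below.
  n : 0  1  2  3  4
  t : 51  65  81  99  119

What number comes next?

141

D1: 14  16  18  20
D2: 2  2  2
The second differences are constant (2).
20 + 2 = 22;  119 + 22 = 141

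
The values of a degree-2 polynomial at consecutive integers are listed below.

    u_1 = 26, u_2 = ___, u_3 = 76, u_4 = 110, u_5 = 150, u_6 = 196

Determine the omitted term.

48

Using the last 4 terms:
Δ: 34  40  46
Δ²: 6  6
Constant second difference = 6.
Extend backward: 34 − 6 = 28;  76 − 28 = 48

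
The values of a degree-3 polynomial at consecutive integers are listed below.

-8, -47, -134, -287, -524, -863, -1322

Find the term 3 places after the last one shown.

D1: -39, -87, -153, -237, -339, -459
D2: -48, -66, -84, -102, -120
D3: -18, -18, -18, -18
The third differences are constant (-18).
-120 − 18 = -138;  -459 − 138 = -597;  -1322 − 597 = -1919
-138 − 18 = -156;  -597 − 156 = -753;  -1919 − 753 = -2672
-156 − 18 = -174;  -753 − 174 = -927;  -2672 − 927 = -3599

-3599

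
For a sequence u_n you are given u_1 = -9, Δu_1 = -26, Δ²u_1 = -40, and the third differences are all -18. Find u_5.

Build the table forward from the leading diagonal:
D3: -18  -18  -18  -18  -18
D2: -40  -58  -76  -94  -112
D1: -26  -66  -124  -200  -294
u: -9  -35  -101  -225  -425

-425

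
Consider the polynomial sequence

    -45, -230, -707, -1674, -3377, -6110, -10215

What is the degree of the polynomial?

4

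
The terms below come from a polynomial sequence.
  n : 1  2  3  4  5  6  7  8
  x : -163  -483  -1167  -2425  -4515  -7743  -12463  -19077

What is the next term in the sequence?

-28035

First differences: -320, -684, -1258, -2090, -3228, -4720, -6614
Second differences: -364, -574, -832, -1138, -1492, -1894
Third differences: -210, -258, -306, -354, -402
Fourth differences: -48, -48, -48, -48
The fourth differences are constant (-48).
-402 − 48 = -450;  -1894 − 450 = -2344;  -6614 − 2344 = -8958;  -19077 − 8958 = -28035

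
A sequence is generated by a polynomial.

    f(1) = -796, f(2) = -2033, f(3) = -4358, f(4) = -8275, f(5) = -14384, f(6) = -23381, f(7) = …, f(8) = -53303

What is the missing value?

-36058

Using the first 6 terms:
-1237  -2325  -3917  -6109  -8997
-1088  -1592  -2192  -2888
-504  -600  -696
-96  -96
Constant fourth difference = -96.
Extend forward: -696 − 96 = -792;  -2888 − 792 = -3680;  -8997 − 3680 = -12677;  -23381 − 12677 = -36058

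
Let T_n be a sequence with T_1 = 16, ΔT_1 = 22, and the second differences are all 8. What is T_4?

106

Build the table forward from the leading diagonal:
Δ²: 8, 8, 8, 8
Δ: 22, 30, 38, 46
T: 16, 38, 68, 106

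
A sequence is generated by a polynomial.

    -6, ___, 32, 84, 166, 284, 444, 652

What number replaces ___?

4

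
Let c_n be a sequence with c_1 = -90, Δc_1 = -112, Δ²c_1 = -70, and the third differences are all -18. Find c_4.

-654

Build the table forward from the leading diagonal:
Third differences: -18  -18  -18  -18
Second differences: -70  -88  -106  -124
First differences: -112  -182  -270  -376
c: -90  -202  -384  -654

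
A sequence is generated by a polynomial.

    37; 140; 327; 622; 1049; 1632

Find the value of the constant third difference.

First differences: 103, 187, 295, 427, 583
Second differences: 84, 108, 132, 156
Third differences: 24, 24, 24

24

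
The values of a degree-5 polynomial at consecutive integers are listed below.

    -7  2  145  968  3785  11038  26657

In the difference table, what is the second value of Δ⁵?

D1: 9, 143, 823, 2817, 7253, 15619
D2: 134, 680, 1994, 4436, 8366
D3: 546, 1314, 2442, 3930
D4: 768, 1128, 1488
D5: 360, 360

360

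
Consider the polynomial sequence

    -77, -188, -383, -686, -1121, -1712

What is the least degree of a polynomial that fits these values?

3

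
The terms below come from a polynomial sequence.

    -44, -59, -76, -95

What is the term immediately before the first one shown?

-31

-15, -17, -19
-2, -2
The second differences are constant at -2.
Work back: -15 + 2 = -13;  -44 + 13 = -31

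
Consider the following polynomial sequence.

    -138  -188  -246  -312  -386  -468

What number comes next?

First differences: -50, -58, -66, -74, -82
Second differences: -8, -8, -8, -8
Second differences constant at -8.
-82 − 8 = -90;  -468 − 90 = -558

-558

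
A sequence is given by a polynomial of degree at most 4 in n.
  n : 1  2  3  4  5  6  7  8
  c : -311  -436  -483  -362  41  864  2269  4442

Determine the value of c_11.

-125 , -47 , 121 , 403 , 823 , 1405 , 2173
78 , 168 , 282 , 420 , 582 , 768
90 , 114 , 138 , 162 , 186
24 , 24 , 24 , 24
Fourth differences constant at 24.
186 + 24 = 210;  768 + 210 = 978;  2173 + 978 = 3151;  4442 + 3151 = 7593
210 + 24 = 234;  978 + 234 = 1212;  3151 + 1212 = 4363;  7593 + 4363 = 11956
234 + 24 = 258;  1212 + 258 = 1470;  4363 + 1470 = 5833;  11956 + 5833 = 17789

17789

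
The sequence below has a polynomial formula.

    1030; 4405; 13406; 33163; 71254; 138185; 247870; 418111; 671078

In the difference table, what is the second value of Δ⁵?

480

D1: 3375, 9001, 19757, 38091, 66931, 109685, 170241, 252967
D2: 5626, 10756, 18334, 28840, 42754, 60556, 82726
D3: 5130, 7578, 10506, 13914, 17802, 22170
D4: 2448, 2928, 3408, 3888, 4368
D5: 480, 480, 480, 480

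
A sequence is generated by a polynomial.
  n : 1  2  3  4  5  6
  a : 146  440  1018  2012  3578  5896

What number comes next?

9170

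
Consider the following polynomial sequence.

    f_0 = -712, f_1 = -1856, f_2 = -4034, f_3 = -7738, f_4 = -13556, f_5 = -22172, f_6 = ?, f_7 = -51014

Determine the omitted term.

-34366

Using the first 6 terms:
D1: -1144, -2178, -3704, -5818, -8616
D2: -1034, -1526, -2114, -2798
D3: -492, -588, -684
D4: -96, -96
Constant fourth difference = -96.
Extend forward: -684 − 96 = -780;  -2798 − 780 = -3578;  -8616 − 3578 = -12194;  -22172 − 12194 = -34366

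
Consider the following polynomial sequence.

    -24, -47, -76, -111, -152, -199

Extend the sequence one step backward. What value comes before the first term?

-23  -29  -35  -41  -47
-6  -6  -6  -6
The second differences are constant at -6.
Work back: -23 + 6 = -17;  -24 + 17 = -7

-7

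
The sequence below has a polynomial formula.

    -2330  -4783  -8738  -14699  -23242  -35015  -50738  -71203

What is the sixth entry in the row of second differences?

D1: -2453, -3955, -5961, -8543, -11773, -15723, -20465
D2: -1502, -2006, -2582, -3230, -3950, -4742
D3: -504, -576, -648, -720, -792
D4: -72, -72, -72, -72

-4742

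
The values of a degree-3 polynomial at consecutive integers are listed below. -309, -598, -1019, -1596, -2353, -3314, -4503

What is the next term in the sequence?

D1: -289  -421  -577  -757  -961  -1189
D2: -132  -156  -180  -204  -228
D3: -24  -24  -24  -24
The third differences are constant (-24).
-228 − 24 = -252;  -1189 − 252 = -1441;  -4503 − 1441 = -5944

-5944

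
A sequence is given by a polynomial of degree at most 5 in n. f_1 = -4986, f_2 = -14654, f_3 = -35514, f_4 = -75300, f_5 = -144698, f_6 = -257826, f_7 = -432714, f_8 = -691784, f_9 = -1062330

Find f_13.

-4402554

-9668  -20860  -39786  -69398  -113128  -174888  -259070  -370546
-11192  -18926  -29612  -43730  -61760  -84182  -111476
-7734  -10686  -14118  -18030  -22422  -27294
-2952  -3432  -3912  -4392  -4872
-480  -480  -480  -480
The fifth differences are constant (-480).
-4872 − 480 = -5352;  -27294 − 5352 = -32646;  -111476 − 32646 = -144122;  -370546 − 144122 = -514668;  -1062330 − 514668 = -1576998
-5352 − 480 = -5832;  -32646 − 5832 = -38478;  -144122 − 38478 = -182600;  -514668 − 182600 = -697268;  -1576998 − 697268 = -2274266
-5832 − 480 = -6312;  -38478 − 6312 = -44790;  -182600 − 44790 = -227390;  -697268 − 227390 = -924658;  -2274266 − 924658 = -3198924
-6312 − 480 = -6792;  -44790 − 6792 = -51582;  -227390 − 51582 = -278972;  -924658 − 278972 = -1203630;  -3198924 − 1203630 = -4402554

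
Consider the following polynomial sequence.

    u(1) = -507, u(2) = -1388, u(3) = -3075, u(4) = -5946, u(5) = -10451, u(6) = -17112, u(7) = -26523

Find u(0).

-126

-881, -1687, -2871, -4505, -6661, -9411
-806, -1184, -1634, -2156, -2750
-378, -450, -522, -594
-72, -72, -72
The fourth differences are constant at -72.
Work back: -378 + 72 = -306;  -806 + 306 = -500;  -881 + 500 = -381;  -507 + 381 = -126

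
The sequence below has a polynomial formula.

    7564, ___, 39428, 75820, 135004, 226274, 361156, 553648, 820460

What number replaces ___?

Using the last 7 terms:
First differences: 36392, 59184, 91270, 134882, 192492, 266812
Second differences: 22792, 32086, 43612, 57610, 74320
Third differences: 9294, 11526, 13998, 16710
Fourth differences: 2232, 2472, 2712
Fifth differences: 240, 240
Constant fifth difference = 240.
Extend backward: 2232 − 240 = 1992;  9294 − 1992 = 7302;  22792 − 7302 = 15490;  36392 − 15490 = 20902;  39428 − 20902 = 18526

18526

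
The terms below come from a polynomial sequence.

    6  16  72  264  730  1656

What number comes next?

3276

D1: 10 , 56 , 192 , 466 , 926
D2: 46 , 136 , 274 , 460
D3: 90 , 138 , 186
D4: 48 , 48
The fourth differences are constant (48).
186 + 48 = 234;  460 + 234 = 694;  926 + 694 = 1620;  1656 + 1620 = 3276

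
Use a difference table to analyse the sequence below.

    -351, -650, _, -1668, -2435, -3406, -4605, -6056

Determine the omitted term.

Using the last 5 terms:
-767  -971  -1199  -1451
-204  -228  -252
-24  -24
Constant third difference = -24.
Extend backward: -204 + 24 = -180;  -767 + 180 = -587;  -1668 + 587 = -1081

-1081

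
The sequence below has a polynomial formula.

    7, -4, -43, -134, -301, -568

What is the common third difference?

-24

D1: -11, -39, -91, -167, -267
D2: -28, -52, -76, -100
D3: -24, -24, -24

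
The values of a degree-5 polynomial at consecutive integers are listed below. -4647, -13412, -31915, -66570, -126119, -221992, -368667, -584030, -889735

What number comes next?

D1: -8765, -18503, -34655, -59549, -95873, -146675, -215363, -305705
D2: -9738, -16152, -24894, -36324, -50802, -68688, -90342
D3: -6414, -8742, -11430, -14478, -17886, -21654
D4: -2328, -2688, -3048, -3408, -3768
D5: -360, -360, -360, -360
The fifth differences are constant (-360).
-3768 − 360 = -4128;  -21654 − 4128 = -25782;  -90342 − 25782 = -116124;  -305705 − 116124 = -421829;  -889735 − 421829 = -1311564

-1311564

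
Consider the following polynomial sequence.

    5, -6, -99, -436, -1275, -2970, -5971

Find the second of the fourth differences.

-96

First differences: -11, -93, -337, -839, -1695, -3001
Second differences: -82, -244, -502, -856, -1306
Third differences: -162, -258, -354, -450
Fourth differences: -96, -96, -96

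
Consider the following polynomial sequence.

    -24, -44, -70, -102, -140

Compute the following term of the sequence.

-184

-20 , -26 , -32 , -38
-6 , -6 , -6
The second differences are constant (-6).
-38 − 6 = -44;  -140 − 44 = -184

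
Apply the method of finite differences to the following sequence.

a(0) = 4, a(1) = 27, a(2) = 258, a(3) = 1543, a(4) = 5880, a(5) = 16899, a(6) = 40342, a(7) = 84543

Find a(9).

284395

23  231  1285  4337  11019  23443  44201
208  1054  3052  6682  12424  20758
846  1998  3630  5742  8334
1152  1632  2112  2592
480  480  480
Fifth differences constant at 480.
2592 + 480 = 3072;  8334 + 3072 = 11406;  20758 + 11406 = 32164;  44201 + 32164 = 76365;  84543 + 76365 = 160908
3072 + 480 = 3552;  11406 + 3552 = 14958;  32164 + 14958 = 47122;  76365 + 47122 = 123487;  160908 + 123487 = 284395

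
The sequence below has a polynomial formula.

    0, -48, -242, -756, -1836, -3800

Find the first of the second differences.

First differences: -48, -194, -514, -1080, -1964
Second differences: -146, -320, -566, -884
Third differences: -174, -246, -318
Fourth differences: -72, -72

-146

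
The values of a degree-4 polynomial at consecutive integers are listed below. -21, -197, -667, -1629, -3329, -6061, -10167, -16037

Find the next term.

-24109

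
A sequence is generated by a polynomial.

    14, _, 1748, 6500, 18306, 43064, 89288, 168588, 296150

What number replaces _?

288

Using the last 7 terms:
4752, 11806, 24758, 46224, 79300, 127562
7054, 12952, 21466, 33076, 48262
5898, 8514, 11610, 15186
2616, 3096, 3576
480, 480
Constant fifth difference = 480.
Extend backward: 2616 − 480 = 2136;  5898 − 2136 = 3762;  7054 − 3762 = 3292;  4752 − 3292 = 1460;  1748 − 1460 = 288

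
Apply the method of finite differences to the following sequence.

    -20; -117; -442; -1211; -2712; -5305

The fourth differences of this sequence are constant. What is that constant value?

First differences: -97, -325, -769, -1501, -2593
Second differences: -228, -444, -732, -1092
Third differences: -216, -288, -360
Fourth differences: -72, -72

-72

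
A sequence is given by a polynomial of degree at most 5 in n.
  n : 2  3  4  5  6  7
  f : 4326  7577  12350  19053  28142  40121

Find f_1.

3251  4773  6703  9089  11979
1522  1930  2386  2890
408  456  504
48  48
The fourth differences are constant at 48.
Work back: 408 − 48 = 360;  1522 − 360 = 1162;  3251 − 1162 = 2089;  4326 − 2089 = 2237

2237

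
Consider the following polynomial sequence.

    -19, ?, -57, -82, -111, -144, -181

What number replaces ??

Using the last 5 terms:
D1: -25  -29  -33  -37
D2: -4  -4  -4
Constant second difference = -4.
Extend backward: -25 + 4 = -21;  -57 + 21 = -36

-36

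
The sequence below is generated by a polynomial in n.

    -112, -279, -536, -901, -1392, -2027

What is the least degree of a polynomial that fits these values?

3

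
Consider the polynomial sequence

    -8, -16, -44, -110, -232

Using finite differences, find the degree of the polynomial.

3

-8, -28, -66, -122
-20, -38, -56
-18, -18
The third differences are constant, so the polynomial has degree 3.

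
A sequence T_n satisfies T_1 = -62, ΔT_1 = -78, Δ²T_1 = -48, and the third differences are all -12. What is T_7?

-1490

Build the table forward from the leading diagonal:
Third differences: -12, -12, -12, -12, -12, -12, -12
Second differences: -48, -60, -72, -84, -96, -108, -120
First differences: -78, -126, -186, -258, -342, -438, -546
T: -62, -140, -266, -452, -710, -1052, -1490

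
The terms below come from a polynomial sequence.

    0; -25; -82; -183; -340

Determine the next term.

-565

First differences: -25, -57, -101, -157
Second differences: -32, -44, -56
Third differences: -12, -12
The third differences are constant (-12).
-56 − 12 = -68;  -157 − 68 = -225;  -340 − 225 = -565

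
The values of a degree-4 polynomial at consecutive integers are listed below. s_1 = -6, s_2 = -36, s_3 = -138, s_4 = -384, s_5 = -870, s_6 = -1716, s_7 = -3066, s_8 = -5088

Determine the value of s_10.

D1: -30 , -102 , -246 , -486 , -846 , -1350 , -2022
D2: -72 , -144 , -240 , -360 , -504 , -672
D3: -72 , -96 , -120 , -144 , -168
D4: -24 , -24 , -24 , -24
Fourth differences constant at -24.
-168 − 24 = -192;  -672 − 192 = -864;  -2022 − 864 = -2886;  -5088 − 2886 = -7974
-192 − 24 = -216;  -864 − 216 = -1080;  -2886 − 1080 = -3966;  -7974 − 3966 = -11940

-11940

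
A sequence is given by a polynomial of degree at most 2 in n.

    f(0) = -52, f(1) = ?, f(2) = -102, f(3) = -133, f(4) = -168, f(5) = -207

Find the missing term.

-75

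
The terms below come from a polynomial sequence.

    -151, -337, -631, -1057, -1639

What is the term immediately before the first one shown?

-49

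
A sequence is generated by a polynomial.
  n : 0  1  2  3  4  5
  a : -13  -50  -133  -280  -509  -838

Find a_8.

-2605

First differences: -37, -83, -147, -229, -329
Second differences: -46, -64, -82, -100
Third differences: -18, -18, -18
Third differences constant at -18.
-100 − 18 = -118;  -329 − 118 = -447;  -838 − 447 = -1285
-118 − 18 = -136;  -447 − 136 = -583;  -1285 − 583 = -1868
-136 − 18 = -154;  -583 − 154 = -737;  -1868 − 737 = -2605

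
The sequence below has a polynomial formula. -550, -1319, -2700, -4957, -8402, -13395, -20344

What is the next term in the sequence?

First differences: -769 , -1381 , -2257 , -3445 , -4993 , -6949
Second differences: -612 , -876 , -1188 , -1548 , -1956
Third differences: -264 , -312 , -360 , -408
Fourth differences: -48 , -48 , -48
Fourth differences constant at -48.
-408 − 48 = -456;  -1956 − 456 = -2412;  -6949 − 2412 = -9361;  -20344 − 9361 = -29705

-29705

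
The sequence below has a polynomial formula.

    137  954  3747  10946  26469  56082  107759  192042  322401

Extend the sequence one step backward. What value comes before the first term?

D1: 817  2793  7199  15523  29613  51677  84283  130359
D2: 1976  4406  8324  14090  22064  32606  46076
D3: 2430  3918  5766  7974  10542  13470
D4: 1488  1848  2208  2568  2928
D5: 360  360  360  360
The fifth differences are constant at 360.
Work back: 1488 − 360 = 1128;  2430 − 1128 = 1302;  1976 − 1302 = 674;  817 − 674 = 143;  137 − 143 = -6

-6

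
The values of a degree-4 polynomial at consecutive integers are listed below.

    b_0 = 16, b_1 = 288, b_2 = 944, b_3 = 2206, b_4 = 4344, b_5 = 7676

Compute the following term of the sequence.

12568

272, 656, 1262, 2138, 3332
384, 606, 876, 1194
222, 270, 318
48, 48
The fourth differences are constant (48).
318 + 48 = 366;  1194 + 366 = 1560;  3332 + 1560 = 4892;  7676 + 4892 = 12568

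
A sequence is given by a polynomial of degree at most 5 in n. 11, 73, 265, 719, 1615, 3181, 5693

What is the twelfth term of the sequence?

45463

62  192  454  896  1566  2512
130  262  442  670  946
132  180  228  276
48  48  48
The fourth differences are constant (48).
276 + 48 = 324;  946 + 324 = 1270;  2512 + 1270 = 3782;  5693 + 3782 = 9475
324 + 48 = 372;  1270 + 372 = 1642;  3782 + 1642 = 5424;  9475 + 5424 = 14899
372 + 48 = 420;  1642 + 420 = 2062;  5424 + 2062 = 7486;  14899 + 7486 = 22385
420 + 48 = 468;  2062 + 468 = 2530;  7486 + 2530 = 10016;  22385 + 10016 = 32401
468 + 48 = 516;  2530 + 516 = 3046;  10016 + 3046 = 13062;  32401 + 13062 = 45463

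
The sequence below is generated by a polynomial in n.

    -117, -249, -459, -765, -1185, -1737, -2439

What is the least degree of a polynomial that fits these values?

First differences: -132, -210, -306, -420, -552, -702
Second differences: -78, -96, -114, -132, -150
Third differences: -18, -18, -18, -18
The third differences are constant, so the polynomial has degree 3.

3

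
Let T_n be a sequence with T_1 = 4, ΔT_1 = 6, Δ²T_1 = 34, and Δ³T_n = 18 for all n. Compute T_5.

304

Build the table forward from the leading diagonal:
Δ³: 18, 18, 18, 18, 18
Δ²: 34, 52, 70, 88, 106
Δ: 6, 40, 92, 162, 250
T: 4, 10, 50, 142, 304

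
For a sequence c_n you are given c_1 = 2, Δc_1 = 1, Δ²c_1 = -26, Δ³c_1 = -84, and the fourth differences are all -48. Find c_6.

Build the table forward from the leading diagonal:
Fourth differences: -48  -48  -48  -48  -48  -48
Third differences: -84  -132  -180  -228  -276  -324
Second differences: -26  -110  -242  -422  -650  -926
First differences: 1  -25  -135  -377  -799  -1449
c: 2  3  -22  -157  -534  -1333

-1333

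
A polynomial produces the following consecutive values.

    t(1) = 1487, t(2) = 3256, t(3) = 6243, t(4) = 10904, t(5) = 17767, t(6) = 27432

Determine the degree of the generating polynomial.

4

D1: 1769, 2987, 4661, 6863, 9665
D2: 1218, 1674, 2202, 2802
D3: 456, 528, 600
D4: 72, 72
The fourth differences are constant, so the polynomial has degree 4.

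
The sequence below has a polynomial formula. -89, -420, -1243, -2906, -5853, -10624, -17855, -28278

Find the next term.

First differences: -331, -823, -1663, -2947, -4771, -7231, -10423
Second differences: -492, -840, -1284, -1824, -2460, -3192
Third differences: -348, -444, -540, -636, -732
Fourth differences: -96, -96, -96, -96
Constant fourth difference = -96, so extend:
-732 − 96 = -828;  -3192 − 828 = -4020;  -10423 − 4020 = -14443;  -28278 − 14443 = -42721

-42721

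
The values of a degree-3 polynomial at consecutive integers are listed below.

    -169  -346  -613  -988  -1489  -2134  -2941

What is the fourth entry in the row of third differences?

D1: -177, -267, -375, -501, -645, -807
D2: -90, -108, -126, -144, -162
D3: -18, -18, -18, -18

-18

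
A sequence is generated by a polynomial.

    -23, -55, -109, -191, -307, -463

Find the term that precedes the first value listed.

D1: -32, -54, -82, -116, -156
D2: -22, -28, -34, -40
D3: -6, -6, -6
The third differences are constant at -6.
Work back: -22 + 6 = -16;  -32 + 16 = -16;  -23 + 16 = -7

-7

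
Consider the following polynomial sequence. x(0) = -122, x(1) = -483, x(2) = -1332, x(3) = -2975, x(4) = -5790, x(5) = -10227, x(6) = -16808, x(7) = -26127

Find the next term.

D1: -361  -849  -1643  -2815  -4437  -6581  -9319
D2: -488  -794  -1172  -1622  -2144  -2738
D3: -306  -378  -450  -522  -594
D4: -72  -72  -72  -72
Fourth differences constant at -72.
-594 − 72 = -666;  -2738 − 666 = -3404;  -9319 − 3404 = -12723;  -26127 − 12723 = -38850

-38850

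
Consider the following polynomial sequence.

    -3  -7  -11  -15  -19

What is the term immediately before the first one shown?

-4, -4, -4, -4
The first differences are constant at -4.
Work back: -3 + 4 = 1

1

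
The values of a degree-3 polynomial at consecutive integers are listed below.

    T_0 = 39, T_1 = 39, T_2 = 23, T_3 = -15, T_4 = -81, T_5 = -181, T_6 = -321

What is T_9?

-1041

First differences: 0, -16, -38, -66, -100, -140
Second differences: -16, -22, -28, -34, -40
Third differences: -6, -6, -6, -6
Third differences constant at -6.
-40 − 6 = -46;  -140 − 46 = -186;  -321 − 186 = -507
-46 − 6 = -52;  -186 − 52 = -238;  -507 − 238 = -745
-52 − 6 = -58;  -238 − 58 = -296;  -745 − 296 = -1041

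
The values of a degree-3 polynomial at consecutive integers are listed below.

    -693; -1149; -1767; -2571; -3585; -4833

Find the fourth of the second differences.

D1: -456, -618, -804, -1014, -1248
D2: -162, -186, -210, -234
D3: -24, -24, -24

-234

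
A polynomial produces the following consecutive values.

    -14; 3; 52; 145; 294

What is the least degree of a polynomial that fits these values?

D1: 17, 49, 93, 149
D2: 32, 44, 56
D3: 12, 12
The third differences are constant, so the polynomial has degree 3.

3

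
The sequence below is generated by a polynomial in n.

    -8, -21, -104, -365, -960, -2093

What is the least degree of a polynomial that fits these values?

-13, -83, -261, -595, -1133
-70, -178, -334, -538
-108, -156, -204
-48, -48
The fourth differences are constant, so the polynomial has degree 4.

4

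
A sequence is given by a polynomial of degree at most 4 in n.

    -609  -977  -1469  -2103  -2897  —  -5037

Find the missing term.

-3869

Using the first 5 terms:
D1: -368  -492  -634  -794
D2: -124  -142  -160
D3: -18  -18
Constant third difference = -18.
Extend forward: -160 − 18 = -178;  -794 − 178 = -972;  -2897 − 972 = -3869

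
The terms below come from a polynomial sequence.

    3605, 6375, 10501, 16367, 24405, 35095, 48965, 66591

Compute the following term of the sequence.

88597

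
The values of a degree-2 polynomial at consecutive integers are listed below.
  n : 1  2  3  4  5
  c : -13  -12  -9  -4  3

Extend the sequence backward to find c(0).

Δ: 1  3  5  7
Δ²: 2  2  2
The second differences are constant at 2.
Work back: 1 − 2 = -1;  -13 + 1 = -12

-12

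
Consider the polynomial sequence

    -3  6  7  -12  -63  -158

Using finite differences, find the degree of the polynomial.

3

Δ: 9, 1, -19, -51, -95
Δ²: -8, -20, -32, -44
Δ³: -12, -12, -12
The third differences are constant, so the polynomial has degree 3.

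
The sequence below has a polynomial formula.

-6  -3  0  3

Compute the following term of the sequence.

6

D1: 3  3  3
First differences constant at 3.
3 + 3 = 6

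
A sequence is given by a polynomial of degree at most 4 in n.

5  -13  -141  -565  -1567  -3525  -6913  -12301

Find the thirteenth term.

-95911

-18 , -128 , -424 , -1002 , -1958 , -3388 , -5388
-110 , -296 , -578 , -956 , -1430 , -2000
-186 , -282 , -378 , -474 , -570
-96 , -96 , -96 , -96
Constant fourth difference = -96, so extend:
-570 − 96 = -666;  -2000 − 666 = -2666;  -5388 − 2666 = -8054;  -12301 − 8054 = -20355
-666 − 96 = -762;  -2666 − 762 = -3428;  -8054 − 3428 = -11482;  -20355 − 11482 = -31837
-762 − 96 = -858;  -3428 − 858 = -4286;  -11482 − 4286 = -15768;  -31837 − 15768 = -47605
-858 − 96 = -954;  -4286 − 954 = -5240;  -15768 − 5240 = -21008;  -47605 − 21008 = -68613
-954 − 96 = -1050;  -5240 − 1050 = -6290;  -21008 − 6290 = -27298;  -68613 − 27298 = -95911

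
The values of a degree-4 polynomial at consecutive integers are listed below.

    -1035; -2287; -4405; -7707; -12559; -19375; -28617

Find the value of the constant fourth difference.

-48

Δ: -1252, -2118, -3302, -4852, -6816, -9242
Δ²: -866, -1184, -1550, -1964, -2426
Δ³: -318, -366, -414, -462
Δ⁴: -48, -48, -48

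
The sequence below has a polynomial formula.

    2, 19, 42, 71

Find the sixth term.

147

First differences: 17, 23, 29
Second differences: 6, 6
Second differences constant at 6.
29 + 6 = 35;  71 + 35 = 106
35 + 6 = 41;  106 + 41 = 147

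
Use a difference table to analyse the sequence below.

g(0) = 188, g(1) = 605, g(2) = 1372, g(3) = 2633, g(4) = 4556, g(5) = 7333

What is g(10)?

42428

First differences: 417  767  1261  1923  2777
Second differences: 350  494  662  854
Third differences: 144  168  192
Fourth differences: 24  24
Fourth differences constant at 24.
192 + 24 = 216;  854 + 216 = 1070;  2777 + 1070 = 3847;  7333 + 3847 = 11180
216 + 24 = 240;  1070 + 240 = 1310;  3847 + 1310 = 5157;  11180 + 5157 = 16337
240 + 24 = 264;  1310 + 264 = 1574;  5157 + 1574 = 6731;  16337 + 6731 = 23068
264 + 24 = 288;  1574 + 288 = 1862;  6731 + 1862 = 8593;  23068 + 8593 = 31661
288 + 24 = 312;  1862 + 312 = 2174;  8593 + 2174 = 10767;  31661 + 10767 = 42428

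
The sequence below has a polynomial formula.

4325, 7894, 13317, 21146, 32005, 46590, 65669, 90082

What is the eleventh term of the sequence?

First differences: 3569, 5423, 7829, 10859, 14585, 19079, 24413
Second differences: 1854, 2406, 3030, 3726, 4494, 5334
Third differences: 552, 624, 696, 768, 840
Fourth differences: 72, 72, 72, 72
Constant fourth difference = 72, so extend:
840 + 72 = 912;  5334 + 912 = 6246;  24413 + 6246 = 30659;  90082 + 30659 = 120741
912 + 72 = 984;  6246 + 984 = 7230;  30659 + 7230 = 37889;  120741 + 37889 = 158630
984 + 72 = 1056;  7230 + 1056 = 8286;  37889 + 8286 = 46175;  158630 + 46175 = 204805

204805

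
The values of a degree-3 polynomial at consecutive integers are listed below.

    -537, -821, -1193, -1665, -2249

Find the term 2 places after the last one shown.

Δ: -284, -372, -472, -584
Δ²: -88, -100, -112
Δ³: -12, -12
Third differences constant at -12.
-112 − 12 = -124;  -584 − 124 = -708;  -2249 − 708 = -2957
-124 − 12 = -136;  -708 − 136 = -844;  -2957 − 844 = -3801

-3801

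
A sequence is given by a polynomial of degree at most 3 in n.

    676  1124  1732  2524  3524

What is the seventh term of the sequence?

6244

D1: 448, 608, 792, 1000
D2: 160, 184, 208
D3: 24, 24
Constant third difference = 24, so extend:
208 + 24 = 232;  1000 + 232 = 1232;  3524 + 1232 = 4756
232 + 24 = 256;  1232 + 256 = 1488;  4756 + 1488 = 6244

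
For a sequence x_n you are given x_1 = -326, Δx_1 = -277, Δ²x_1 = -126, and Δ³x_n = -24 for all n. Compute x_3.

Build the table forward from the leading diagonal:
Third differences: -24, -24, -24
Second differences: -126, -150, -174
First differences: -277, -403, -553
x: -326, -603, -1006

-1006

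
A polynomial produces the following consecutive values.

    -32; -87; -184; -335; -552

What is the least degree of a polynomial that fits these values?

-55, -97, -151, -217
-42, -54, -66
-12, -12
The third differences are constant, so the polynomial has degree 3.

3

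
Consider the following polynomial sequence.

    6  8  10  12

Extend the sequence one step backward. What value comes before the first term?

4

D1: 2  2  2
The first differences are constant at 2.
Work back: 6 − 2 = 4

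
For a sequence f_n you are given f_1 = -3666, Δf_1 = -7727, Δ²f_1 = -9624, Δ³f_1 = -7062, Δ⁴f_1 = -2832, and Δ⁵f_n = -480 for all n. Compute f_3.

Build the table forward from the leading diagonal:
Δ⁵: -480, -480, -480
Δ⁴: -2832, -3312, -3792
Δ³: -7062, -9894, -13206
Δ²: -9624, -16686, -26580
Δ: -7727, -17351, -34037
f: -3666, -11393, -28744

-28744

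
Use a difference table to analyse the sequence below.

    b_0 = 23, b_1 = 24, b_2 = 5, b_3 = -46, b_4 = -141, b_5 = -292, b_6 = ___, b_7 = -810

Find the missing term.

-511

Using the first 6 terms:
Δ: 1  -19  -51  -95  -151
Δ²: -20  -32  -44  -56
Δ³: -12  -12  -12
Constant third difference = -12.
Extend forward: -56 − 12 = -68;  -151 − 68 = -219;  -292 − 219 = -511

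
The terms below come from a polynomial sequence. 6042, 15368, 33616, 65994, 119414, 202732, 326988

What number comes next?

505646

First differences: 9326, 18248, 32378, 53420, 83318, 124256
Second differences: 8922, 14130, 21042, 29898, 40938
Third differences: 5208, 6912, 8856, 11040
Fourth differences: 1704, 1944, 2184
Fifth differences: 240, 240
Constant fifth difference = 240, so extend:
2184 + 240 = 2424;  11040 + 2424 = 13464;  40938 + 13464 = 54402;  124256 + 54402 = 178658;  326988 + 178658 = 505646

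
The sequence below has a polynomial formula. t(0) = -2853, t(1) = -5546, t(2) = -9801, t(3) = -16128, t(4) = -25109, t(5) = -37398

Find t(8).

First differences: -2693  -4255  -6327  -8981  -12289
Second differences: -1562  -2072  -2654  -3308
Third differences: -510  -582  -654
Fourth differences: -72  -72
The fourth differences are constant (-72).
-654 − 72 = -726;  -3308 − 726 = -4034;  -12289 − 4034 = -16323;  -37398 − 16323 = -53721
-726 − 72 = -798;  -4034 − 798 = -4832;  -16323 − 4832 = -21155;  -53721 − 21155 = -74876
-798 − 72 = -870;  -4832 − 870 = -5702;  -21155 − 5702 = -26857;  -74876 − 26857 = -101733

-101733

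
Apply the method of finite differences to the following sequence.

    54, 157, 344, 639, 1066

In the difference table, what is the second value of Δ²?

108

First differences: 103, 187, 295, 427
Second differences: 84, 108, 132
Third differences: 24, 24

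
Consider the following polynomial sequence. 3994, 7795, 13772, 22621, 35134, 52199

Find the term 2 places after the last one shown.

3801, 5977, 8849, 12513, 17065
2176, 2872, 3664, 4552
696, 792, 888
96, 96
Fourth differences constant at 96.
888 + 96 = 984;  4552 + 984 = 5536;  17065 + 5536 = 22601;  52199 + 22601 = 74800
984 + 96 = 1080;  5536 + 1080 = 6616;  22601 + 6616 = 29217;  74800 + 29217 = 104017

104017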